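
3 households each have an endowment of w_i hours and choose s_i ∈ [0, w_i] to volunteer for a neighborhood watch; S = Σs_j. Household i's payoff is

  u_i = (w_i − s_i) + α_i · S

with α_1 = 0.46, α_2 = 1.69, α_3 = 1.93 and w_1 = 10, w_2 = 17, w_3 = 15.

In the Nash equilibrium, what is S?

∂u_i/∂s_i = α_i − 1, so household i contributes w_i if α_i > 1, else 0.
α_i > 1 for i ∈ {2, 3}; NE contributions (0, 17, 15), S = 32.

32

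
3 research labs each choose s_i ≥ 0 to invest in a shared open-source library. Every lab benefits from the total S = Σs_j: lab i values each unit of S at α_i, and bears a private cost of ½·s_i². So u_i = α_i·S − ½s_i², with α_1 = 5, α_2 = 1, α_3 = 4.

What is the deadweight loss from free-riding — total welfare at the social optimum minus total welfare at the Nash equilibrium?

71

Lab i's FOC: ∂u_i/∂s_i = α_i − s_i = 0, so s_i* = α_i.
NE contributions = (5, 1, 4); S = 10.
W^NE = (Σα)·S − ½Σα_i² = 10² − ½·42 = 79.
Planner sets s_i = Σα_j = 10 for every i, so S^SO = 3·10 = 30.
W^SO = (Σα)·S^SO − ½·3·(Σα)² = (3/2)·10² = 150.
Deadweight loss = W^SO − W^NE = 71.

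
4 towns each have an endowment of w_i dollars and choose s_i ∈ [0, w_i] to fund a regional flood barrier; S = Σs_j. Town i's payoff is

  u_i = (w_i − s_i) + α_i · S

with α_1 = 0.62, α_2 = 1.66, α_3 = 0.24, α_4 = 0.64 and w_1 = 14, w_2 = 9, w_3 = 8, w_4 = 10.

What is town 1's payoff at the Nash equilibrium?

∂u_i/∂s_i = α_i − 1, so town i contributes w_i if α_i > 1, else 0.
α_i > 1 for i ∈ {2}; NE contributions (0, 9, 0, 0), S = 9.
u_1 = (14 − 0) + 0.62·9 = 19.58.

19.58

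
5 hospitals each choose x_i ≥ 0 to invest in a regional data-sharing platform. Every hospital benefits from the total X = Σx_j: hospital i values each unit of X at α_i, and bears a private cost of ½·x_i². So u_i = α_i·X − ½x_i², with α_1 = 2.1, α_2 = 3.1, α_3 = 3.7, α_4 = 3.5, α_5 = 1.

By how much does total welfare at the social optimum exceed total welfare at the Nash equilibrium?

289.82

Hospital i's FOC: ∂u_i/∂x_i = α_i − x_i = 0, so x_i* = α_i.
NE contributions = (2.1, 3.1, 3.7, 3.5, 1); X = 13.4.
W^NE = (Σα)·X − ½Σα_i² = 13.4² − ½·40.96 = 159.08.
Planner sets x_i = Σα_j = 13.4 for every i, so X^SO = 5·13.4 = 67.
W^SO = (Σα)·X^SO − ½·5·(Σα)² = (5/2)·13.4² = 448.9.
Deadweight loss = W^SO − W^NE = 289.82.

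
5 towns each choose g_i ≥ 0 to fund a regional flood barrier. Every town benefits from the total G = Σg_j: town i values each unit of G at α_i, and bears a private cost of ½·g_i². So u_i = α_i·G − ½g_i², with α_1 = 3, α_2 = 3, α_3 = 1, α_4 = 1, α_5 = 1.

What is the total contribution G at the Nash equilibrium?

Town i's FOC: ∂u_i/∂g_i = α_i − g_i = 0, so g_i* = α_i.
NE contributions = (3, 3, 1, 1, 1); G = 9.

9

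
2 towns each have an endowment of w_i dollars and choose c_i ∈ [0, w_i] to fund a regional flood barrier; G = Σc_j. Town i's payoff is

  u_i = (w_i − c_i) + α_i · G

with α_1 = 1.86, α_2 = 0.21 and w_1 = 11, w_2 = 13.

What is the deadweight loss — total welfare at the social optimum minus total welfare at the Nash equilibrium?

∂u_i/∂c_i = α_i − 1, so town i contributes w_i if α_i > 1, else 0.
α_i > 1 for i ∈ {1}; NE contributions (11, 0), G = 11.
W^NE = Σw_i − G^NE + (Σα_i)·G^NE = 24 + 1.07·11 = 35.77.
Planner: ∂(Σu_j)/∂c_i = Σα_j − 1 = 1.07 > 0, so everyone contributes w_i; G^SO = 24, W^SO = 24 + 1.07·24 = 49.68.
Deadweight loss = 13.91.

13.91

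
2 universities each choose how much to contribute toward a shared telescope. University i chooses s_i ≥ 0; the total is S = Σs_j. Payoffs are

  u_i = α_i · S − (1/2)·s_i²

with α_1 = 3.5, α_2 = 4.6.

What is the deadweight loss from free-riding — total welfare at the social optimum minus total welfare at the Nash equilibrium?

16.705

University i's FOC: ∂u_i/∂s_i = α_i − s_i = 0, so s_i* = α_i.
NE contributions = (3.5, 4.6); S = 8.1.
W^NE = (Σα)·S − ½Σα_i² = 8.1² − ½·33.41 = 48.905.
Planner sets s_i = Σα_j = 8.1 for every i, so S^SO = 2·8.1 = 16.2.
W^SO = (Σα)·S^SO − ½·2·(Σα)² = (2/2)·8.1² = 65.61.
Deadweight loss = W^SO − W^NE = 16.705.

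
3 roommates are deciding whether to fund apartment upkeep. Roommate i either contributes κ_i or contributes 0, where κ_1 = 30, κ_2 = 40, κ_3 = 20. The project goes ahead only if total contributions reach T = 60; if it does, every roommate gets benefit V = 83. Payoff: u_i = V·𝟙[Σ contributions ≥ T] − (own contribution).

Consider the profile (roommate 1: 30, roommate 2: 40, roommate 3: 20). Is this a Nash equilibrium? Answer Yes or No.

No

Total = 90 ≥ 60: provided.
Roommate 1 (pledges 30, payoff 53): dropping to 0 → total 60, payoff 83. Profitable deviation.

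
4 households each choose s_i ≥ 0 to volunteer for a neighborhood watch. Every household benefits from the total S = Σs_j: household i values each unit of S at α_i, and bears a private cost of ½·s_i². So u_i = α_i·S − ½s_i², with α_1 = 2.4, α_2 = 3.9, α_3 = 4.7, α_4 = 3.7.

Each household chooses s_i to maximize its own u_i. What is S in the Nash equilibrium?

Household i's FOC: ∂u_i/∂s_i = α_i − s_i = 0, so s_i* = α_i.
NE contributions = (2.4, 3.9, 4.7, 3.7); S = 14.7.

14.7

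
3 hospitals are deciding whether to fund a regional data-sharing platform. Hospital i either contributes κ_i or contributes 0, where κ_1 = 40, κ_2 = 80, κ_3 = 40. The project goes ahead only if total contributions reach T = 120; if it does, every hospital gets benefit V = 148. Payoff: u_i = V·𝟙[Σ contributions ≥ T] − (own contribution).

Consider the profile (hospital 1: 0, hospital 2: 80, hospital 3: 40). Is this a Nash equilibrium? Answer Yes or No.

Total = 120 ≥ 120: provided.
Hospital 1 (pledges 0, payoff 148): pledging 40 → total 160, payoff 108. No gain.
Hospital 2 (pledges 80, payoff 68): dropping to 0 → total 40, payoff 0. No gain.
Hospital 3 (pledges 40, payoff 108): dropping to 0 → total 80, payoff 0. No gain.

Yes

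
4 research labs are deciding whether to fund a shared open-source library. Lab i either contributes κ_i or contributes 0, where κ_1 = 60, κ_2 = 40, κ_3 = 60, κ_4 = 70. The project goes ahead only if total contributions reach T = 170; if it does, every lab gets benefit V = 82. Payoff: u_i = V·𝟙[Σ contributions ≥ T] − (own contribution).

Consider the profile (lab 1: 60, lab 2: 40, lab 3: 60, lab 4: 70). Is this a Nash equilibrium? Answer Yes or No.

Total = 230 ≥ 170: provided.
Lab 1 (pledges 60, payoff 22): dropping to 0 → total 170, payoff 82. Profitable deviation.

No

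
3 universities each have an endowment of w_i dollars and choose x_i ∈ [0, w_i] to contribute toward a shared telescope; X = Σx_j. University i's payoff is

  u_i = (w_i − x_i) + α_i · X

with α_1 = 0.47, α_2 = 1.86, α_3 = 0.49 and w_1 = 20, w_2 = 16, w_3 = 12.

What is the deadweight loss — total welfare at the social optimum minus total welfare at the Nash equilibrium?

∂u_i/∂x_i = α_i − 1, so university i contributes w_i if α_i > 1, else 0.
α_i > 1 for i ∈ {2}; NE contributions (0, 16, 0), X = 16.
W^NE = Σw_i − X^NE + (Σα_i)·X^NE = 48 + 1.82·16 = 77.12.
Planner: ∂(Σu_j)/∂x_i = Σα_j − 1 = 1.82 > 0, so everyone contributes w_i; X^SO = 48, W^SO = 48 + 1.82·48 = 135.36.
Deadweight loss = 58.24.

58.24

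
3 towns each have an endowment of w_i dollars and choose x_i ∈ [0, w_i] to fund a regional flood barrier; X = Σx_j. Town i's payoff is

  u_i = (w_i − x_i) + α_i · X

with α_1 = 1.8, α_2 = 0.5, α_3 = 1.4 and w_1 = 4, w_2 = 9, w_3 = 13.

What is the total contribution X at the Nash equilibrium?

17

∂u_i/∂x_i = α_i − 1, so town i contributes w_i if α_i > 1, else 0.
α_i > 1 for i ∈ {1, 3}; NE contributions (4, 0, 13), X = 17.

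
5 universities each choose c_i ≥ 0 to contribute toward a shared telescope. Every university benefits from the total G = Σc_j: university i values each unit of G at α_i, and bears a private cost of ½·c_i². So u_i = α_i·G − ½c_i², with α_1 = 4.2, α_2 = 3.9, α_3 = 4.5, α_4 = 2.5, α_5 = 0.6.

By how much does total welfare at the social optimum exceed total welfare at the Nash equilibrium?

399.59

University i's FOC: ∂u_i/∂c_i = α_i − c_i = 0, so c_i* = α_i.
NE contributions = (4.2, 3.9, 4.5, 2.5, 0.6); G = 15.7.
W^NE = (Σα)·G − ½Σα_i² = 15.7² − ½·59.71 = 216.635.
Planner sets c_i = Σα_j = 15.7 for every i, so G^SO = 5·15.7 = 78.5.
W^SO = (Σα)·G^SO − ½·5·(Σα)² = (5/2)·15.7² = 616.225.
Deadweight loss = W^SO − W^NE = 399.59.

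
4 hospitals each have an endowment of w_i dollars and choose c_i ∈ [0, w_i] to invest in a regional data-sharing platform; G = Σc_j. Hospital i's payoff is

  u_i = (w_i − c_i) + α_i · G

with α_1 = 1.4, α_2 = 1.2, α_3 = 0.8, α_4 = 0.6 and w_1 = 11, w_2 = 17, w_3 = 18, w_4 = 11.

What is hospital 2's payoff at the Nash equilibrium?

33.6

∂u_i/∂c_i = α_i − 1, so hospital i contributes w_i if α_i > 1, else 0.
α_i > 1 for i ∈ {1, 2}; NE contributions (11, 17, 0, 0), G = 28.
u_2 = (17 − 17) + 1.2·28 = 33.6.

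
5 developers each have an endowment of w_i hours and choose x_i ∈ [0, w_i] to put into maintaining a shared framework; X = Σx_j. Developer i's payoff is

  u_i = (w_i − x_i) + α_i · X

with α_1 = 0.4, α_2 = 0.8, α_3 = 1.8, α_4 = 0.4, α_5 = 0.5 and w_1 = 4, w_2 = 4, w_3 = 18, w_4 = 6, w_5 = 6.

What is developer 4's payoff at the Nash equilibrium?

13.2

∂u_i/∂x_i = α_i − 1, so developer i contributes w_i if α_i > 1, else 0.
α_i > 1 for i ∈ {3}; NE contributions (0, 0, 18, 0, 0), X = 18.
u_4 = (6 − 0) + 0.4·18 = 13.2.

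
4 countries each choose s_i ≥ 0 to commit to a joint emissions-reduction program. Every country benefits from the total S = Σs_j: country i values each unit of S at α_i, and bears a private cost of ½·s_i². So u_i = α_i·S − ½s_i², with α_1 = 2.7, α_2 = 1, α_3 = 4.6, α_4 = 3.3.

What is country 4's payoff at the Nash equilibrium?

Country i's FOC: ∂u_i/∂s_i = α_i − s_i = 0, so s_i* = α_i.
NE contributions = (2.7, 1, 4.6, 3.3); S = 11.6.
u_4 = α_4·S − ½·(s_4)² = 3.3·11.6 − ½·3.3² = 32.835.

32.835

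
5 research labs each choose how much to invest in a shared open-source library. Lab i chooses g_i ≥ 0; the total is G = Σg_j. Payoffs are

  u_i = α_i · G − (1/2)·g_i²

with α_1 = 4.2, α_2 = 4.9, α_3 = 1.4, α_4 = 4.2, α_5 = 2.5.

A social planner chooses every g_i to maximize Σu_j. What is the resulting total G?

Planner FOC: ∂(Σu_j)/∂g_i = (Σα_j) − g_i = 0, so g_i^SO = Σα_j = 17.2 for every i; G^SO = 86.

86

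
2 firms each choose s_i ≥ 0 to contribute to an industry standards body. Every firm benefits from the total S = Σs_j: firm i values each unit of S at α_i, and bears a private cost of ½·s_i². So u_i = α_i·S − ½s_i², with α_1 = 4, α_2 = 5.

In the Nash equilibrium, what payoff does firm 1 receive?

28

Firm i's FOC: ∂u_i/∂s_i = α_i − s_i = 0, so s_i* = α_i.
NE contributions = (4, 5); S = 9.
u_1 = α_1·S − ½·(s_1)² = 4·9 − ½·4² = 28.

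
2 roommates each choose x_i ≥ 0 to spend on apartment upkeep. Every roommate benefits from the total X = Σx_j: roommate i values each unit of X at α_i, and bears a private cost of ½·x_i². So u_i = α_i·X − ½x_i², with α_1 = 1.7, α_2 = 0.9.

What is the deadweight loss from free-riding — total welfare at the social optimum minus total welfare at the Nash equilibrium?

Roommate i's FOC: ∂u_i/∂x_i = α_i − x_i = 0, so x_i* = α_i.
NE contributions = (1.7, 0.9); X = 2.6.
W^NE = (Σα)·X − ½Σα_i² = 2.6² − ½·3.7 = 4.91.
Planner sets x_i = Σα_j = 2.6 for every i, so X^SO = 2·2.6 = 5.2.
W^SO = (Σα)·X^SO − ½·2·(Σα)² = (2/2)·2.6² = 6.76.
Deadweight loss = W^SO − W^NE = 1.85.

1.85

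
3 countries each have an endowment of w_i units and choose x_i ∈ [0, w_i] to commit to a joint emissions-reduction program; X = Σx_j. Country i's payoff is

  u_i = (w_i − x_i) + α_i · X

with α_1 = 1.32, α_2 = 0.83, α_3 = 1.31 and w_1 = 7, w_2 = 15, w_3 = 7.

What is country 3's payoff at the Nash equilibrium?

∂u_i/∂x_i = α_i − 1, so country i contributes w_i if α_i > 1, else 0.
α_i > 1 for i ∈ {1, 3}; NE contributions (7, 0, 7), X = 14.
u_3 = (7 − 7) + 1.31·14 = 18.34.

18.34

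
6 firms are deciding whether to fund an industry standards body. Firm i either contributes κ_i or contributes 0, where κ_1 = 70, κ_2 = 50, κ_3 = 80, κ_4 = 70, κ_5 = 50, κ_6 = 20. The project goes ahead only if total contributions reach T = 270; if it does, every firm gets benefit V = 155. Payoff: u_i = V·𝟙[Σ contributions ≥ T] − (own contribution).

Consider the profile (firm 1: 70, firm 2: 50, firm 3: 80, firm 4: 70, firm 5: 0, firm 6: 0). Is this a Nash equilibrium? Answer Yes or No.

Yes

Total = 270 ≥ 270: provided.
Firm 1 (pledges 70, payoff 85): dropping to 0 → total 200, payoff 0. No gain.
Firm 2 (pledges 50, payoff 105): dropping to 0 → total 220, payoff 0. No gain.
Firm 3 (pledges 80, payoff 75): dropping to 0 → total 190, payoff 0. No gain.
Firm 4 (pledges 70, payoff 85): dropping to 0 → total 200, payoff 0. No gain.
Firm 5 (pledges 0, payoff 155): pledging 50 → total 320, payoff 105. No gain.
Firm 6 (pledges 0, payoff 155): pledging 20 → total 290, payoff 135. No gain.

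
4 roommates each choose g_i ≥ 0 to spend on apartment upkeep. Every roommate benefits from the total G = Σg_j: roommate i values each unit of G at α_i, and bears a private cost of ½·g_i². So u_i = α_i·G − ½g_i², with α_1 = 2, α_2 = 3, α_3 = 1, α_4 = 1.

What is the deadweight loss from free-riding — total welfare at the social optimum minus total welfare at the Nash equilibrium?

Roommate i's FOC: ∂u_i/∂g_i = α_i − g_i = 0, so g_i* = α_i.
NE contributions = (2, 3, 1, 1); G = 7.
W^NE = (Σα)·G − ½Σα_i² = 7² − ½·15 = 41.5.
Planner sets g_i = Σα_j = 7 for every i, so G^SO = 4·7 = 28.
W^SO = (Σα)·G^SO − ½·4·(Σα)² = (4/2)·7² = 98.
Deadweight loss = W^SO − W^NE = 56.5.

56.5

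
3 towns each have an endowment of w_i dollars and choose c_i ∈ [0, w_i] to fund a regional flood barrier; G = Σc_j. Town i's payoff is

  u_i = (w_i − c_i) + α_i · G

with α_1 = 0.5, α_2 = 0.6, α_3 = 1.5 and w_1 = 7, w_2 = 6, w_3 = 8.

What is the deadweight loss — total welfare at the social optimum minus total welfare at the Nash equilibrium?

∂u_i/∂c_i = α_i − 1, so town i contributes w_i if α_i > 1, else 0.
α_i > 1 for i ∈ {3}; NE contributions (0, 0, 8), G = 8.
W^NE = Σw_i − G^NE + (Σα_i)·G^NE = 21 + 1.6·8 = 33.8.
Planner: ∂(Σu_j)/∂c_i = Σα_j − 1 = 1.6 > 0, so everyone contributes w_i; G^SO = 21, W^SO = 21 + 1.6·21 = 54.6.
Deadweight loss = 20.8.

20.8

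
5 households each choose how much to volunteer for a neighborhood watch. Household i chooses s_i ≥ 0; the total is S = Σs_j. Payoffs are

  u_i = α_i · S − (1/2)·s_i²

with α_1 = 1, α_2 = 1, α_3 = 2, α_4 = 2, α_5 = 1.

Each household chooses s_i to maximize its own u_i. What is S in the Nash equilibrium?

Household i's FOC: ∂u_i/∂s_i = α_i − s_i = 0, so s_i* = α_i.
NE contributions = (1, 1, 2, 2, 1); S = 7.

7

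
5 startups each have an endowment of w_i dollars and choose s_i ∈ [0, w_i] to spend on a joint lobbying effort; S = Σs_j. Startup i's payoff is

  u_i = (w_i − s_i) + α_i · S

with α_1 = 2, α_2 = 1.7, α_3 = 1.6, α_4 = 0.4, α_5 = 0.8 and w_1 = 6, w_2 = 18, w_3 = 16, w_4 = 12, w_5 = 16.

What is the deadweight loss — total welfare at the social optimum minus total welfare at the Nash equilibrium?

∂u_i/∂s_i = α_i − 1, so startup i contributes w_i if α_i > 1, else 0.
α_i > 1 for i ∈ {1, 2, 3}; NE contributions (6, 18, 16, 0, 0), S = 40.
W^NE = Σw_i − S^NE + (Σα_i)·S^NE = 68 + 5.5·40 = 288.
Planner: ∂(Σu_j)/∂s_i = Σα_j − 1 = 5.5 > 0, so everyone contributes w_i; S^SO = 68, W^SO = 68 + 5.5·68 = 442.
Deadweight loss = 154.

154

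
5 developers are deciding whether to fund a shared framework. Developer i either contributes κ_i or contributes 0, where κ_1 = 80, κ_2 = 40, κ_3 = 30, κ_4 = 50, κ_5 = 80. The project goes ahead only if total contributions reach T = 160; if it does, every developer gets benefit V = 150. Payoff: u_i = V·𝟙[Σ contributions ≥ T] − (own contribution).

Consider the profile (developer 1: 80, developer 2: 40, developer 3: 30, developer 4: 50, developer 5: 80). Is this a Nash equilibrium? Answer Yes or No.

No

Total = 280 ≥ 160: provided.
Developer 1 (pledges 80, payoff 70): dropping to 0 → total 200, payoff 150. Profitable deviation.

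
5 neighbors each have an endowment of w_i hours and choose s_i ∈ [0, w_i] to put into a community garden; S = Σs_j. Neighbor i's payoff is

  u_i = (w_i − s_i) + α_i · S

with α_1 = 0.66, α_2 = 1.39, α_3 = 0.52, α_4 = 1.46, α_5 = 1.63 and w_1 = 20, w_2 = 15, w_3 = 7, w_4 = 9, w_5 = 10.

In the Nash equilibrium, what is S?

∂u_i/∂s_i = α_i − 1, so neighbor i contributes w_i if α_i > 1, else 0.
α_i > 1 for i ∈ {2, 4, 5}; NE contributions (0, 15, 0, 9, 10), S = 34.

34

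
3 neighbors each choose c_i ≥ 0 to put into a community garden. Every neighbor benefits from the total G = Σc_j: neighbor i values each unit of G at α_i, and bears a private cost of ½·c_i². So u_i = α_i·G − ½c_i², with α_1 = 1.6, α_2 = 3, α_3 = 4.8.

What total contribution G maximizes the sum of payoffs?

28.2

Planner FOC: ∂(Σu_j)/∂c_i = (Σα_j) − c_i = 0, so c_i^SO = Σα_j = 9.4 for every i; G^SO = 28.2.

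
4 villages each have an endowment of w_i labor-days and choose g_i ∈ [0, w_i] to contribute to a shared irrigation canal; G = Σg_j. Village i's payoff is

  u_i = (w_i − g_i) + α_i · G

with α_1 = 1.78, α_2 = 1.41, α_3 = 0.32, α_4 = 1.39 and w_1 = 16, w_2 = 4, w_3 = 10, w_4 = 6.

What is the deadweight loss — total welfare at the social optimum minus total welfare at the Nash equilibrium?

∂u_i/∂g_i = α_i − 1, so village i contributes w_i if α_i > 1, else 0.
α_i > 1 for i ∈ {1, 2, 4}; NE contributions (16, 4, 0, 6), G = 26.
W^NE = Σw_i − G^NE + (Σα_i)·G^NE = 36 + 3.9·26 = 137.4.
Planner: ∂(Σu_j)/∂g_i = Σα_j − 1 = 3.9 > 0, so everyone contributes w_i; G^SO = 36, W^SO = 36 + 3.9·36 = 176.4.
Deadweight loss = 39.

39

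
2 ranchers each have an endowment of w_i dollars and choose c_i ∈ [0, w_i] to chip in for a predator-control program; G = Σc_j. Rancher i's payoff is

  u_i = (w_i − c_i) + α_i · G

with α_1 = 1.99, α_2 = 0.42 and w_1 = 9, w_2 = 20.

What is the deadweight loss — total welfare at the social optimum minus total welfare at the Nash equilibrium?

28.2

∂u_i/∂c_i = α_i − 1, so rancher i contributes w_i if α_i > 1, else 0.
α_i > 1 for i ∈ {1}; NE contributions (9, 0), G = 9.
W^NE = Σw_i − G^NE + (Σα_i)·G^NE = 29 + 1.41·9 = 41.69.
Planner: ∂(Σu_j)/∂c_i = Σα_j − 1 = 1.41 > 0, so everyone contributes w_i; G^SO = 29, W^SO = 29 + 1.41·29 = 69.89.
Deadweight loss = 28.2.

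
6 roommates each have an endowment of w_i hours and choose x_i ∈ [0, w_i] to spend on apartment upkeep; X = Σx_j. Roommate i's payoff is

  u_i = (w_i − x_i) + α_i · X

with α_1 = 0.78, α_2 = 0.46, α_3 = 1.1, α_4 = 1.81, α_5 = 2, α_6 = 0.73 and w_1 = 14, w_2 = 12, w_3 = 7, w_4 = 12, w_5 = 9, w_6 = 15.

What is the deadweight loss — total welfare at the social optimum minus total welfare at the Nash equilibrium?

241.08

∂u_i/∂x_i = α_i − 1, so roommate i contributes w_i if α_i > 1, else 0.
α_i > 1 for i ∈ {3, 4, 5}; NE contributions (0, 0, 7, 12, 9, 0), X = 28.
W^NE = Σw_i − X^NE + (Σα_i)·X^NE = 69 + 5.88·28 = 233.64.
Planner: ∂(Σu_j)/∂x_i = Σα_j − 1 = 5.88 > 0, so everyone contributes w_i; X^SO = 69, W^SO = 69 + 5.88·69 = 474.72.
Deadweight loss = 241.08.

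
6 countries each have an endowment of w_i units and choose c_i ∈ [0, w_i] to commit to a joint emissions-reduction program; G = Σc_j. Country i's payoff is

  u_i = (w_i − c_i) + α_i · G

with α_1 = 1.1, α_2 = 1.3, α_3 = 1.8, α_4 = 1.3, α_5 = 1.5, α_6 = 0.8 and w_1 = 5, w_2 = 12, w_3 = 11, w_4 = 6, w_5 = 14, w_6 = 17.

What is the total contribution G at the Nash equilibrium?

48

∂u_i/∂c_i = α_i − 1, so country i contributes w_i if α_i > 1, else 0.
α_i > 1 for i ∈ {1, 2, 3, 4, 5}; NE contributions (5, 12, 11, 6, 14, 0), G = 48.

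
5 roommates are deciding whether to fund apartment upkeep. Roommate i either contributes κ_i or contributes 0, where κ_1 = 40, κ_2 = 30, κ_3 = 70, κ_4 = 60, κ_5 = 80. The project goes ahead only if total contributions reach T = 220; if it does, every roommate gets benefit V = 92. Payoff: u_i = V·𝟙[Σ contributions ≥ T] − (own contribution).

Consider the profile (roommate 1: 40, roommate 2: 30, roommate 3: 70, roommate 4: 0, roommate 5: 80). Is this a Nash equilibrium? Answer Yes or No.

Total = 220 ≥ 220: provided.
Roommate 1 (pledges 40, payoff 52): dropping to 0 → total 180, payoff 0. No gain.
Roommate 2 (pledges 30, payoff 62): dropping to 0 → total 190, payoff 0. No gain.
Roommate 3 (pledges 70, payoff 22): dropping to 0 → total 150, payoff 0. No gain.
Roommate 4 (pledges 0, payoff 92): pledging 60 → total 280, payoff 32. No gain.
Roommate 5 (pledges 80, payoff 12): dropping to 0 → total 140, payoff 0. No gain.

Yes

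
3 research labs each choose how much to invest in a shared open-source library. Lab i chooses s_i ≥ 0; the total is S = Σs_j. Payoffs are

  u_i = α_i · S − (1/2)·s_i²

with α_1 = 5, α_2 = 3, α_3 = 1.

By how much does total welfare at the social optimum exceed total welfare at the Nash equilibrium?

Lab i's FOC: ∂u_i/∂s_i = α_i − s_i = 0, so s_i* = α_i.
NE contributions = (5, 3, 1); S = 9.
W^NE = (Σα)·S − ½Σα_i² = 9² − ½·35 = 63.5.
Planner sets s_i = Σα_j = 9 for every i, so S^SO = 3·9 = 27.
W^SO = (Σα)·S^SO − ½·3·(Σα)² = (3/2)·9² = 121.5.
Deadweight loss = W^SO − W^NE = 58.

58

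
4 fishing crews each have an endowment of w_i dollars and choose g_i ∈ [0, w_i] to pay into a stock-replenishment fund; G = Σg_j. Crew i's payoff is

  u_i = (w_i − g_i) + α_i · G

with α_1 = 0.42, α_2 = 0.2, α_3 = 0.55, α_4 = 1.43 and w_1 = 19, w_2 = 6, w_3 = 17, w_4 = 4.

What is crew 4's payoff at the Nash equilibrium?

5.72

∂u_i/∂g_i = α_i − 1, so crew i contributes w_i if α_i > 1, else 0.
α_i > 1 for i ∈ {4}; NE contributions (0, 0, 0, 4), G = 4.
u_4 = (4 − 4) + 1.43·4 = 5.72.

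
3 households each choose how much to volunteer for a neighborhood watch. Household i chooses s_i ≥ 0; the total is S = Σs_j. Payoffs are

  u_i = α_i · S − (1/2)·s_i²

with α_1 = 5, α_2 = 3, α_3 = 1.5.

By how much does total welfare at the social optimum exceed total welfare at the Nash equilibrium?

Household i's FOC: ∂u_i/∂s_i = α_i − s_i = 0, so s_i* = α_i.
NE contributions = (5, 3, 1.5); S = 9.5.
W^NE = (Σα)·S − ½Σα_i² = 9.5² − ½·36.25 = 72.125.
Planner sets s_i = Σα_j = 9.5 for every i, so S^SO = 3·9.5 = 28.5.
W^SO = (Σα)·S^SO − ½·3·(Σα)² = (3/2)·9.5² = 135.375.
Deadweight loss = W^SO − W^NE = 63.25.

63.25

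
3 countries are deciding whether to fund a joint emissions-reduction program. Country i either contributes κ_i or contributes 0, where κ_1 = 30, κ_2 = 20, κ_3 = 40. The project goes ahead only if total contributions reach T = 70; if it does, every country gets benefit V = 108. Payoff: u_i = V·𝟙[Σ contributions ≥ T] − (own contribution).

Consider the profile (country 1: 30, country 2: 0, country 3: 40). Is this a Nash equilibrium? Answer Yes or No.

Total = 70 ≥ 70: provided.
Country 1 (pledges 30, payoff 78): dropping to 0 → total 40, payoff 0. No gain.
Country 2 (pledges 0, payoff 108): pledging 20 → total 90, payoff 88. No gain.
Country 3 (pledges 40, payoff 68): dropping to 0 → total 30, payoff 0. No gain.

Yes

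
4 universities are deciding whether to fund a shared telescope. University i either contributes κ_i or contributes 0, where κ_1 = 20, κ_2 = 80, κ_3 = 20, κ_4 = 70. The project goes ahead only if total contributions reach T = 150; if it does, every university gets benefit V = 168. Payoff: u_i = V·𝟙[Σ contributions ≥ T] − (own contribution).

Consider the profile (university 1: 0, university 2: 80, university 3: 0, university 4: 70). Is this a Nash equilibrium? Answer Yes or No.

Yes

Total = 150 ≥ 150: provided.
University 1 (pledges 0, payoff 168): pledging 20 → total 170, payoff 148. No gain.
University 2 (pledges 80, payoff 88): dropping to 0 → total 70, payoff 0. No gain.
University 3 (pledges 0, payoff 168): pledging 20 → total 170, payoff 148. No gain.
University 4 (pledges 70, payoff 98): dropping to 0 → total 80, payoff 0. No gain.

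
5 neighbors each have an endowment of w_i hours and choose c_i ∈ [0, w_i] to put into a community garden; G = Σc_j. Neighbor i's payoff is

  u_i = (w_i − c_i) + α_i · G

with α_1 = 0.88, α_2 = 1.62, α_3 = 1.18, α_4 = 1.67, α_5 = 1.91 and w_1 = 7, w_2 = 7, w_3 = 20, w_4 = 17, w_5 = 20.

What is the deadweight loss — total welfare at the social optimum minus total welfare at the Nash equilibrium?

43.82

∂u_i/∂c_i = α_i − 1, so neighbor i contributes w_i if α_i > 1, else 0.
α_i > 1 for i ∈ {2, 3, 4, 5}; NE contributions (0, 7, 20, 17, 20), G = 64.
W^NE = Σw_i − G^NE + (Σα_i)·G^NE = 71 + 6.26·64 = 471.64.
Planner: ∂(Σu_j)/∂c_i = Σα_j − 1 = 6.26 > 0, so everyone contributes w_i; G^SO = 71, W^SO = 71 + 6.26·71 = 515.46.
Deadweight loss = 43.82.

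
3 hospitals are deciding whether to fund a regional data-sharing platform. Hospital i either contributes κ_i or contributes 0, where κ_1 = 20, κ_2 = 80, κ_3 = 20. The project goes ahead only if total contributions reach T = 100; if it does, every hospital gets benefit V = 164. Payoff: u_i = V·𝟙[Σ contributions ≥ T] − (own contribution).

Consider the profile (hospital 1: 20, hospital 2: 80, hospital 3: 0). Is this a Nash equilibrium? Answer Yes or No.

Total = 100 ≥ 100: provided.
Hospital 1 (pledges 20, payoff 144): dropping to 0 → total 80, payoff 0. No gain.
Hospital 2 (pledges 80, payoff 84): dropping to 0 → total 20, payoff 0. No gain.
Hospital 3 (pledges 0, payoff 164): pledging 20 → total 120, payoff 144. No gain.

Yes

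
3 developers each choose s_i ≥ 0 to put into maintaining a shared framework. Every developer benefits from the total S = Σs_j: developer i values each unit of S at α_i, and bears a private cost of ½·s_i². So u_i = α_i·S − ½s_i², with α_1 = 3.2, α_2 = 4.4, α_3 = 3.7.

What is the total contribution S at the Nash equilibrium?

Developer i's FOC: ∂u_i/∂s_i = α_i − s_i = 0, so s_i* = α_i.
NE contributions = (3.2, 4.4, 3.7); S = 11.3.

11.3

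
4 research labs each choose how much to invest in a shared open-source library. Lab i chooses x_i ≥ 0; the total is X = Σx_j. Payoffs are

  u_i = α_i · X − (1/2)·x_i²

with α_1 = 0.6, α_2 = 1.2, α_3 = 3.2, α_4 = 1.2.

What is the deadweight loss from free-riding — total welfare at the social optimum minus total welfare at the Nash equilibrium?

45.18

Lab i's FOC: ∂u_i/∂x_i = α_i − x_i = 0, so x_i* = α_i.
NE contributions = (0.6, 1.2, 3.2, 1.2); X = 6.2.
W^NE = (Σα)·X − ½Σα_i² = 6.2² − ½·13.48 = 31.7.
Planner sets x_i = Σα_j = 6.2 for every i, so X^SO = 4·6.2 = 24.8.
W^SO = (Σα)·X^SO − ½·4·(Σα)² = (4/2)·6.2² = 76.88.
Deadweight loss = W^SO − W^NE = 45.18.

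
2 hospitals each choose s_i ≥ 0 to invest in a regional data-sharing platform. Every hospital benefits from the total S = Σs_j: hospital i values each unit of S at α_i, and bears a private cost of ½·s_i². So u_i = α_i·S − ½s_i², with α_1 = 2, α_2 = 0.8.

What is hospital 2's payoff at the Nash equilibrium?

1.92

Hospital i's FOC: ∂u_i/∂s_i = α_i − s_i = 0, so s_i* = α_i.
NE contributions = (2, 0.8); S = 2.8.
u_2 = α_2·S − ½·(s_2)² = 0.8·2.8 − ½·0.8² = 1.92.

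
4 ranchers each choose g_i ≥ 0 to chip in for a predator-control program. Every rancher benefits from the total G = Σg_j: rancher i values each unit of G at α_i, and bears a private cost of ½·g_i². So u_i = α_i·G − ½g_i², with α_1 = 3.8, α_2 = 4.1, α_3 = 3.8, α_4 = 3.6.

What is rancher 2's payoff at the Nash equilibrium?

54.325

Rancher i's FOC: ∂u_i/∂g_i = α_i − g_i = 0, so g_i* = α_i.
NE contributions = (3.8, 4.1, 3.8, 3.6); G = 15.3.
u_2 = α_2·G − ½·(g_2)² = 4.1·15.3 − ½·4.1² = 54.325.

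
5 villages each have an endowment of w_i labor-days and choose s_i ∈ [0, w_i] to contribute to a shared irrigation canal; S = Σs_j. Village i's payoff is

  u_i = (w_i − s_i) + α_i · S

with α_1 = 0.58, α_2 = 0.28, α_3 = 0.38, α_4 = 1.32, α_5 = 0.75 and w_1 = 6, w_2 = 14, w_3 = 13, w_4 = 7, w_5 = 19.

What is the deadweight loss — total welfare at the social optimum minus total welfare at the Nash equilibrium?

∂u_i/∂s_i = α_i − 1, so village i contributes w_i if α_i > 1, else 0.
α_i > 1 for i ∈ {4}; NE contributions (0, 0, 0, 7, 0), S = 7.
W^NE = Σw_i − S^NE + (Σα_i)·S^NE = 59 + 2.31·7 = 75.17.
Planner: ∂(Σu_j)/∂s_i = Σα_j − 1 = 2.31 > 0, so everyone contributes w_i; S^SO = 59, W^SO = 59 + 2.31·59 = 195.29.
Deadweight loss = 120.12.

120.12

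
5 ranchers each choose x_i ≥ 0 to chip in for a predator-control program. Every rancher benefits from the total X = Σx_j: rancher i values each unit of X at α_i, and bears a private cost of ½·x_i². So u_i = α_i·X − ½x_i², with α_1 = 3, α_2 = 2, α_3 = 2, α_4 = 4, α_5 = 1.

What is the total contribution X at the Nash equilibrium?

12

Rancher i's FOC: ∂u_i/∂x_i = α_i − x_i = 0, so x_i* = α_i.
NE contributions = (3, 2, 2, 4, 1); X = 12.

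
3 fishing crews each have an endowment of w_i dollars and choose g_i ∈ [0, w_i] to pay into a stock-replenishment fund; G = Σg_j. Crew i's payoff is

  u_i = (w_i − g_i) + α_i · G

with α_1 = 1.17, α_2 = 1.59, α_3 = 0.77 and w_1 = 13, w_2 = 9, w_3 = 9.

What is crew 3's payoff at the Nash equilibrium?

∂u_i/∂g_i = α_i − 1, so crew i contributes w_i if α_i > 1, else 0.
α_i > 1 for i ∈ {1, 2}; NE contributions (13, 9, 0), G = 22.
u_3 = (9 − 0) + 0.77·22 = 25.94.

25.94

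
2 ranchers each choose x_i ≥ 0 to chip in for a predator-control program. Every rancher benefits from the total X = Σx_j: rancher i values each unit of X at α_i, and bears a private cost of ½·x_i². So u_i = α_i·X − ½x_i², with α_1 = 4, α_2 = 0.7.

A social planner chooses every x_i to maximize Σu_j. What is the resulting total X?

Planner FOC: ∂(Σu_j)/∂x_i = (Σα_j) − x_i = 0, so x_i^SO = Σα_j = 4.7 for every i; X^SO = 9.4.

9.4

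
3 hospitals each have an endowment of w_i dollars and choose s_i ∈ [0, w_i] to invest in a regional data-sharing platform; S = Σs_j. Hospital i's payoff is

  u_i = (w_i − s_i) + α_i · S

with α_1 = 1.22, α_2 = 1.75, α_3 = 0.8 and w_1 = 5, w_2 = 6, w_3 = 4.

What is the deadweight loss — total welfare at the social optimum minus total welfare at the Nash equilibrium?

11.08

∂u_i/∂s_i = α_i − 1, so hospital i contributes w_i if α_i > 1, else 0.
α_i > 1 for i ∈ {1, 2}; NE contributions (5, 6, 0), S = 11.
W^NE = Σw_i − S^NE + (Σα_i)·S^NE = 15 + 2.77·11 = 45.47.
Planner: ∂(Σu_j)/∂s_i = Σα_j − 1 = 2.77 > 0, so everyone contributes w_i; S^SO = 15, W^SO = 15 + 2.77·15 = 56.55.
Deadweight loss = 11.08.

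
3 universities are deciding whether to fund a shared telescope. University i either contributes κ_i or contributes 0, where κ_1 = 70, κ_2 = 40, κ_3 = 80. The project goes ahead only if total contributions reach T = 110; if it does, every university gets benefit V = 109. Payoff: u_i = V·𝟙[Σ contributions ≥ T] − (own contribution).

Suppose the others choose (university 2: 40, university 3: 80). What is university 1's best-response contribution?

0

Others' total = 120 ≥ 110; contributing adds cost 70 for no extra benefit.
Best response: 0.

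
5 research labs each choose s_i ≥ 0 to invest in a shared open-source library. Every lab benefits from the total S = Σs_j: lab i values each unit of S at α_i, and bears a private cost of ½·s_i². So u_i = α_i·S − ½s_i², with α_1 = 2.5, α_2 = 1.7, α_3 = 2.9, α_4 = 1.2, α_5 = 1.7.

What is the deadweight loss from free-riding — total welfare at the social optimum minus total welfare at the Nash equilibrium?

Lab i's FOC: ∂u_i/∂s_i = α_i − s_i = 0, so s_i* = α_i.
NE contributions = (2.5, 1.7, 2.9, 1.2, 1.7); S = 10.
W^NE = (Σα)·S − ½Σα_i² = 10² − ½·21.88 = 89.06.
Planner sets s_i = Σα_j = 10 for every i, so S^SO = 5·10 = 50.
W^SO = (Σα)·S^SO − ½·5·(Σα)² = (5/2)·10² = 250.
Deadweight loss = W^SO − W^NE = 160.94.

160.94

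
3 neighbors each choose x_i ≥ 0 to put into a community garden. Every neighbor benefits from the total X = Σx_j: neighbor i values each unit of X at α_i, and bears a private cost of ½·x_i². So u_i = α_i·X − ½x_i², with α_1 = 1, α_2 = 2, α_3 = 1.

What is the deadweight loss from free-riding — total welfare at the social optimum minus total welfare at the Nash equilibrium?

11

Neighbor i's FOC: ∂u_i/∂x_i = α_i − x_i = 0, so x_i* = α_i.
NE contributions = (1, 2, 1); X = 4.
W^NE = (Σα)·X − ½Σα_i² = 4² − ½·6 = 13.
Planner sets x_i = Σα_j = 4 for every i, so X^SO = 3·4 = 12.
W^SO = (Σα)·X^SO − ½·3·(Σα)² = (3/2)·4² = 24.
Deadweight loss = W^SO − W^NE = 11.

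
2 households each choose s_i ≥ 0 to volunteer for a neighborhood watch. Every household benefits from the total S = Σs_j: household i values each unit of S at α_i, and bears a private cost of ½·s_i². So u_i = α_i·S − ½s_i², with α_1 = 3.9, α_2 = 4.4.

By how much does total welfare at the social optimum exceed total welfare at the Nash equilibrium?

Household i's FOC: ∂u_i/∂s_i = α_i − s_i = 0, so s_i* = α_i.
NE contributions = (3.9, 4.4); S = 8.3.
W^NE = (Σα)·S − ½Σα_i² = 8.3² − ½·34.57 = 51.605.
Planner sets s_i = Σα_j = 8.3 for every i, so S^SO = 2·8.3 = 16.6.
W^SO = (Σα)·S^SO − ½·2·(Σα)² = (2/2)·8.3² = 68.89.
Deadweight loss = W^SO − W^NE = 17.285.

17.285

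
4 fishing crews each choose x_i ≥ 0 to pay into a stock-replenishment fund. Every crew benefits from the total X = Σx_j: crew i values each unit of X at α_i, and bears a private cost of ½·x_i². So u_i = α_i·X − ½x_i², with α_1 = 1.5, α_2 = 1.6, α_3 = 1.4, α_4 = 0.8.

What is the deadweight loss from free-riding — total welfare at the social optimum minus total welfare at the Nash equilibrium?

31.795

Crew i's FOC: ∂u_i/∂x_i = α_i − x_i = 0, so x_i* = α_i.
NE contributions = (1.5, 1.6, 1.4, 0.8); X = 5.3.
W^NE = (Σα)·X − ½Σα_i² = 5.3² − ½·7.41 = 24.385.
Planner sets x_i = Σα_j = 5.3 for every i, so X^SO = 4·5.3 = 21.2.
W^SO = (Σα)·X^SO − ½·4·(Σα)² = (4/2)·5.3² = 56.18.
Deadweight loss = W^SO − W^NE = 31.795.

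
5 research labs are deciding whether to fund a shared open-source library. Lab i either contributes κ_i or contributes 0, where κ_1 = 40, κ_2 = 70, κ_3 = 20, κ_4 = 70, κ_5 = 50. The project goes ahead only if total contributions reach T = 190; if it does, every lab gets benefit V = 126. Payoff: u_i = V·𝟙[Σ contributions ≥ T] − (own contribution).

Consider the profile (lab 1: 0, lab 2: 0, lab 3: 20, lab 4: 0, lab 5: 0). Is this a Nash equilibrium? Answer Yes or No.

Total = 20 < 190: not provided.
Lab 1 (pledges 0, payoff 0): pledging 40 → total 60, payoff -40. No gain.
Lab 2 (pledges 0, payoff 0): pledging 70 → total 90, payoff -70. No gain.
Lab 3 (pledges 20, payoff -20): dropping to 0 → total 0, payoff 0. Profitable deviation.

No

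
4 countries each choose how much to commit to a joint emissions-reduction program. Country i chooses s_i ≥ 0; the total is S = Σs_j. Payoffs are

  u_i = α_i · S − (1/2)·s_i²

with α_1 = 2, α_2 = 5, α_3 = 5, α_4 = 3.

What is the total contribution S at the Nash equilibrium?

15

Country i's FOC: ∂u_i/∂s_i = α_i − s_i = 0, so s_i* = α_i.
NE contributions = (2, 5, 5, 3); S = 15.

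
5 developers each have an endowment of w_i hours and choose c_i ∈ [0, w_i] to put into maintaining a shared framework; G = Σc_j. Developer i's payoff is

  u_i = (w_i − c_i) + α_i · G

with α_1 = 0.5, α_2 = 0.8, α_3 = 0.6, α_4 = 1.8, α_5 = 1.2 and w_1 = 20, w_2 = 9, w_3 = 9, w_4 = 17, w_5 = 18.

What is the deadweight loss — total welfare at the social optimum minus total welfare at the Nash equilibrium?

∂u_i/∂c_i = α_i − 1, so developer i contributes w_i if α_i > 1, else 0.
α_i > 1 for i ∈ {4, 5}; NE contributions (0, 0, 0, 17, 18), G = 35.
W^NE = Σw_i − G^NE + (Σα_i)·G^NE = 73 + 3.9·35 = 209.5.
Planner: ∂(Σu_j)/∂c_i = Σα_j − 1 = 3.9 > 0, so everyone contributes w_i; G^SO = 73, W^SO = 73 + 3.9·73 = 357.7.
Deadweight loss = 148.2.

148.2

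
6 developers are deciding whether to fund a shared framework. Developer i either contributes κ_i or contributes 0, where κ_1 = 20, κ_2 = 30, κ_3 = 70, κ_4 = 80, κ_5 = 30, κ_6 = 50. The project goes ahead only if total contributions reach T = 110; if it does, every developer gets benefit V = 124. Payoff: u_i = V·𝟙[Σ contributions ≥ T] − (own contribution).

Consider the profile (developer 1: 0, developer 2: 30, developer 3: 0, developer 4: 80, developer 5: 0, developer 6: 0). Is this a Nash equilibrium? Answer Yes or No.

Total = 110 ≥ 110: provided.
Developer 1 (pledges 0, payoff 124): pledging 20 → total 130, payoff 104. No gain.
Developer 2 (pledges 30, payoff 94): dropping to 0 → total 80, payoff 0. No gain.
Developer 3 (pledges 0, payoff 124): pledging 70 → total 180, payoff 54. No gain.
Developer 4 (pledges 80, payoff 44): dropping to 0 → total 30, payoff 0. No gain.
Developer 5 (pledges 0, payoff 124): pledging 30 → total 140, payoff 94. No gain.
Developer 6 (pledges 0, payoff 124): pledging 50 → total 160, payoff 74. No gain.

Yes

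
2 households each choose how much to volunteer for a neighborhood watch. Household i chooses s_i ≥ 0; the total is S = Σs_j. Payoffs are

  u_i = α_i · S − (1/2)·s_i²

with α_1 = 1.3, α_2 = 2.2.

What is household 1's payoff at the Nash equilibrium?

3.705

Household i's FOC: ∂u_i/∂s_i = α_i − s_i = 0, so s_i* = α_i.
NE contributions = (1.3, 2.2); S = 3.5.
u_1 = α_1·S − ½·(s_1)² = 1.3·3.5 − ½·1.3² = 3.705.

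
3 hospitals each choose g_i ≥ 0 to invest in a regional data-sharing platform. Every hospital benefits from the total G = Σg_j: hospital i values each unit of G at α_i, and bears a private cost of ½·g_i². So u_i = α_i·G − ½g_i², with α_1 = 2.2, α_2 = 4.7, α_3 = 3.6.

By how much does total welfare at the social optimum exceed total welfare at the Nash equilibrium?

Hospital i's FOC: ∂u_i/∂g_i = α_i − g_i = 0, so g_i* = α_i.
NE contributions = (2.2, 4.7, 3.6); G = 10.5.
W^NE = (Σα)·G − ½Σα_i² = 10.5² − ½·39.89 = 90.305.
Planner sets g_i = Σα_j = 10.5 for every i, so G^SO = 3·10.5 = 31.5.
W^SO = (Σα)·G^SO − ½·3·(Σα)² = (3/2)·10.5² = 165.375.
Deadweight loss = W^SO − W^NE = 75.07.

75.07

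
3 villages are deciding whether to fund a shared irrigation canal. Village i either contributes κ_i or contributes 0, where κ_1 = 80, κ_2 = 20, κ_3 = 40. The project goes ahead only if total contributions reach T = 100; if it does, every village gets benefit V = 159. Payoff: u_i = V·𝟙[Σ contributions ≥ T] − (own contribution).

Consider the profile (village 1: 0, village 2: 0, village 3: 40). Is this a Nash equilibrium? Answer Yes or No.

No

Total = 40 < 100: not provided.
Village 1 (pledges 0, payoff 0): pledging 80 → total 120, payoff 79. Profitable deviation.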